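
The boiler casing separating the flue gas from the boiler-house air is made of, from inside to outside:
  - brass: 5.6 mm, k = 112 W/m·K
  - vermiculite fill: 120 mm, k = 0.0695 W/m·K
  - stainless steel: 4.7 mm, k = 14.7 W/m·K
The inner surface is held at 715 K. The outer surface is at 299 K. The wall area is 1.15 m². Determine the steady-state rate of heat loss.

Series thermal resistances:
R_brass = L/(kA) = 0.0056/(112×1.15) = 4.348×10^-5 K/W
R_vermiculite fill = L/(kA) = 0.12/(0.0695×1.15) = 1.501 K/W
R_stainless steel = L/(kA) = 0.0047/(14.7×1.15) = 2.78×10^-4 K/W
R_total = 1.502 K/W
Q = ΔT / R_total = 416 / 1.502

Q ≈ 277 W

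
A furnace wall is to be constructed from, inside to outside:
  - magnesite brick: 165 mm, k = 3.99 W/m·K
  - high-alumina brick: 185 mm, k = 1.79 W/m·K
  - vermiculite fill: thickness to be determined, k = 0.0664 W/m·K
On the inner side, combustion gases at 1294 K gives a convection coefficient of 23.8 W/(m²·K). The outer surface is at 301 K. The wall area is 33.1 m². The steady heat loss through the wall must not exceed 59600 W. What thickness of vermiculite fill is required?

L ≈ 24.2 mm

Model the wall as resistances in series:
R_inner film = 1/(h_i·A) = 1/(23.8×33.1) = 0.001269 K/W
R_magnesite brick = L/(kA) = 0.165/(3.99×33.1) = 0.001249 K/W
R_high-alumina brick = L/(kA) = 0.185/(1.79×33.1) = 0.003122 K/W
Sum of the known resistances R_other = 0.005641 K/W
Required total resistance R_tot = ΔT/Q_allow = 993/59600 = 0.01666 K/W
R_vermiculite fill = R_tot − R_other = 0.01102 K/W
L = R·k·A = 0.01102×0.0664×33.1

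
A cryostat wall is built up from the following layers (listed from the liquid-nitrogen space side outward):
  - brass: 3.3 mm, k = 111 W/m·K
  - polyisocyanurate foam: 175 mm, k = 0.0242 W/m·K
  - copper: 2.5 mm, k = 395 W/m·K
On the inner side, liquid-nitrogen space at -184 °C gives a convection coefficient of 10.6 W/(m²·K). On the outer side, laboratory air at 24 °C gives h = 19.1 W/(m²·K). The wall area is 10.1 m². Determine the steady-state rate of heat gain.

Q ≈ 285 W

Thermal resistances in series:
R_inner film = 1/(h_i·A) = 1/(10.6×10.1) = 0.009341 K/W
R_brass = L/(kA) = 0.0033/(111×10.1) = 2.944×10^-6 K/W
R_polyisocyanurate foam = L/(kA) = 0.175/(0.0242×10.1) = 0.716 K/W
R_copper = L/(kA) = 0.0025/(395×10.1) = 6.266×10^-7 K/W
R_outer film = 1/(h_o·A) = 1/(19.1×10.1) = 0.005184 K/W
R_total = 0.7305 K/W
Q = ΔT / R_total = 208 / 0.7305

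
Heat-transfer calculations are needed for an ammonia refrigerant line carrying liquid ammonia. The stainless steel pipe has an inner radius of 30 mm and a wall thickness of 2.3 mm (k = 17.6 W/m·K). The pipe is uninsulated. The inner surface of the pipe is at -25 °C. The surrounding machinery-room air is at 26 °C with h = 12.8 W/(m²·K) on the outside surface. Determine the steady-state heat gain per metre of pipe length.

Radial resistances (cylindrical: R_cond = ln(r_o/r_i)/(2πkL), R_conv = 1/(h·2πrL)):
R_stainless steel pipe wall = ln(32.3/30)/(2π×17.6×1) = 6.68×10^-4 K/W
R_outer film = 1/(h_o·2πr_oL) = 1/(12.8×2π×0.0323×1) = 0.385 K/W
R_total = 0.3856 K/W
Q = ΔT/R_total = 51/0.3856

q′ ≈ 132 W/m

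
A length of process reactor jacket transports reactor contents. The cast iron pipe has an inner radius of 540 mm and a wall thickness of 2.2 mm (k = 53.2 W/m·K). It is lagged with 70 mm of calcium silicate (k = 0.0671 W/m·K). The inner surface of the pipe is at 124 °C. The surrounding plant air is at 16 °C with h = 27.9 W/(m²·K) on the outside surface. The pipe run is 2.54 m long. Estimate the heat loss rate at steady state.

Q ≈ 923 W

For a radial system each layer contributes R = ln(r_out/r_in)/(2πkL); films add R = 1/(hA).
R_cast iron pipe wall = ln(542.2/540)/(2π×53.2×2.54) = 4.789×10^-6 K/W
R_calcium silicate = ln(612.2/542.2)/(2π×0.0671×2.54) = 0.1134 K/W
R_outer film = 1/(h_o·2πr_oL) = 1/(27.9×2π×0.6122×2.54) = 0.003669 K/W
R_total = 0.1171 K/W
Q = ΔT/R_total = 108/0.1171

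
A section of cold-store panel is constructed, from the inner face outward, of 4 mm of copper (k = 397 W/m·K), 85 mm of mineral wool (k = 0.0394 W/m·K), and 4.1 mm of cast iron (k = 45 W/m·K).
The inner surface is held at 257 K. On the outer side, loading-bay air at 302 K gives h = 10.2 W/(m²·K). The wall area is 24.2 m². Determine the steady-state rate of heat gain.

Series thermal resistances:
R_copper = L/(kA) = 0.004/(397×24.2) = 4.163×10^-7 K/W
R_mineral wool = L/(kA) = 0.085/(0.0394×24.2) = 0.08915 K/W
R_cast iron = L/(kA) = 0.0041/(45×24.2) = 3.765×10^-6 K/W
R_outer film = 1/(h_o·A) = 1/(10.2×24.2) = 0.004051 K/W
R_total = 0.0932 K/W
Q = ΔT / R_total = 45 / 0.0932

Q ≈ 483 W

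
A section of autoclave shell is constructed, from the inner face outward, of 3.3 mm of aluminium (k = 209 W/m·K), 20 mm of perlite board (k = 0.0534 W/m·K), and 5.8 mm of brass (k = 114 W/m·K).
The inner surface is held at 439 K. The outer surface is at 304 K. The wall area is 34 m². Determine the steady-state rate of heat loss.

Model the wall as resistances in series:
R_aluminium = L/(kA) = 0.0033/(209×34) = 4.644×10^-7 K/W
R_perlite board = L/(kA) = 0.02/(0.0534×34) = 0.01102 K/W
R_brass = L/(kA) = 0.0058/(114×34) = 1.496×10^-6 K/W
R_total = 0.01102 K/W
Q = ΔT / R_total = 135 / 0.01102

Q ≈ 12300 W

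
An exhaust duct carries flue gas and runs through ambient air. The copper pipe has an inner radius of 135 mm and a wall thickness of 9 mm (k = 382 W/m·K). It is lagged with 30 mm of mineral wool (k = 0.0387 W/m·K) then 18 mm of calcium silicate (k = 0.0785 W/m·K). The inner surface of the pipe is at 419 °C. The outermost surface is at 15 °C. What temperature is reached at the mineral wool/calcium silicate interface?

Radial resistances (cylindrical: R_cond = ln(r_o/r_i)/(2πkL), R_conv = 1/(h·2πrL)):
R_copper pipe wall = ln(144/135)/(2π×382×1) = 2.689×10^-5 K/W
R_mineral wool = ln(174/144)/(2π×0.0387×1) = 0.7783 K/W
R_calcium silicate = ln(192/174)/(2π×0.0785×1) = 0.1996 K/W
R_total = 0.9779 K/W
Q = ΔT/R_total = 404/0.9779
Q = 413 W/m
T_interface = T_inner − Q·ΣR(inner→interface) = 419 − 413×0.7783

T ≈ 97.5 °C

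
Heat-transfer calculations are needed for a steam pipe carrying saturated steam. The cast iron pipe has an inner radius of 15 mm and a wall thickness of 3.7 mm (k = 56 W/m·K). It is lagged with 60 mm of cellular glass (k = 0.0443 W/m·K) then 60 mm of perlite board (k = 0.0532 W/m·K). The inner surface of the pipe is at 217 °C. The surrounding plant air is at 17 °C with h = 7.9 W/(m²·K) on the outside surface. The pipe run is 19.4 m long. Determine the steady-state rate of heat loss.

Treating each annulus and film as a series resistance:
R_cast iron pipe wall = ln(18.7/15)/(2π×56×19.4) = 3.23×10^-5 K/W
R_cellular glass = ln(78.7/18.7)/(2π×0.0443×19.4) = 0.2661 K/W
R_perlite board = ln(138.7/78.7)/(2π×0.0532×19.4) = 0.08739 K/W
R_outer film = 1/(h_o·2πr_oL) = 1/(7.9×2π×0.1387×19.4) = 0.007487 K/W
R_total = 0.361 K/W
Q = ΔT/R_total = 200/0.361

Q ≈ 554 W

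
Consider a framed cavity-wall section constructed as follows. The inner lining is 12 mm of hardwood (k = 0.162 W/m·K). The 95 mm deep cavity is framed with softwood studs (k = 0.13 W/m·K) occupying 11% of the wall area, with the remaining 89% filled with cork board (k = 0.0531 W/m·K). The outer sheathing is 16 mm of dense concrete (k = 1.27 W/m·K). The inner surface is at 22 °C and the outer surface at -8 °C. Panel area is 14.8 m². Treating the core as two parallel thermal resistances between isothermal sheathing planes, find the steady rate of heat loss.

Q ≈ 272 W

Sheathing layers in series; stud and cavity paths in parallel between them.
R_inner = 0.012/(0.162×14.8) = 0.005005 K/W
R_stud  = 0.095/(0.13×0.11×14.8) = 0.4489 K/W
R_cav   = 0.095/(0.0531×0.89×14.8) = 0.1358 K/W
1/R_core = 1/R_stud + 1/R_cav → R_core = 0.1043 K/W
R_outer = 0.016/(1.27×14.8) = 8.512×10^-4 K/W
R_total = 0.1101 K/W
Q = ΔT/R_total = 30/0.1101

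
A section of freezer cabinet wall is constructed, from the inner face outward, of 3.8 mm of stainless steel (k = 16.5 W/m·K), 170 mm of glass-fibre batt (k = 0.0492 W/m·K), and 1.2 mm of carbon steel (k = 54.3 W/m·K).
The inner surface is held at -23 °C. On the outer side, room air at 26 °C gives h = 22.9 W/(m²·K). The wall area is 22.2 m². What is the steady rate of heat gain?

Q ≈ 311 W

Treating each layer as a thermal resistance in series:
R_stainless steel = L/(kA) = 0.0038/(16.5×22.2) = 1.037×10^-5 K/W
R_glass-fibre batt = L/(kA) = 0.17/(0.0492×22.2) = 0.1556 K/W
R_carbon steel = L/(kA) = 0.0012/(54.3×22.2) = 9.955×10^-7 K/W
R_outer film = 1/(h_o·A) = 1/(22.9×22.2) = 0.001967 K/W
R_total = 0.1576 K/W
Q = ΔT / R_total = 49 / 0.1576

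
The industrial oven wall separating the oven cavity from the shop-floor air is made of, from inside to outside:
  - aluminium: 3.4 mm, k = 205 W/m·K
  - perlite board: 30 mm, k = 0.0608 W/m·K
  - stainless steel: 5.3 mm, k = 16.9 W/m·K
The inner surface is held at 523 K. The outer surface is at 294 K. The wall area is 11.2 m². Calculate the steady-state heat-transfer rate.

Treating each layer as a thermal resistance in series:
R_aluminium = L/(kA) = 0.0034/(205×11.2) = 1.481×10^-6 K/W
R_perlite board = L/(kA) = 0.03/(0.0608×11.2) = 0.04406 K/W
R_stainless steel = L/(kA) = 0.0053/(16.9×11.2) = 2.8×10^-5 K/W
R_total = 0.04408 K/W
Q = ΔT / R_total = 229 / 0.04408

Q ≈ 5190 W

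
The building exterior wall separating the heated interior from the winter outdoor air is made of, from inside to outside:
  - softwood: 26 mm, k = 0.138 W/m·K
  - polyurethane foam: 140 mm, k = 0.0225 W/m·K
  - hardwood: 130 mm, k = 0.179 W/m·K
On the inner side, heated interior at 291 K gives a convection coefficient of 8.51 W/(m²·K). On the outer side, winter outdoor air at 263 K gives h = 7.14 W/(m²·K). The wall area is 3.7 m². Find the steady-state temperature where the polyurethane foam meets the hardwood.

Model the wall as resistances in series:
R_inner film = 1/(h_i·A) = 1/(8.51×3.7) = 0.03176 K/W
R_softwood = L/(kA) = 0.026/(0.138×3.7) = 0.05092 K/W
R_polyurethane foam = L/(kA) = 0.14/(0.0225×3.7) = 1.682 K/W
R_hardwood = L/(kA) = 0.13/(0.179×3.7) = 0.1963 K/W
R_outer film = 1/(h_o·A) = 1/(7.14×3.7) = 0.03785 K/W
R_total = 1.998 K/W;  Q = ΔT/R_total = 28/1.998 = 14.01 W
T_interface = T_inner − Q·ΣR(inner→interface) = 291 − 14×1.764

T ≈ 266 K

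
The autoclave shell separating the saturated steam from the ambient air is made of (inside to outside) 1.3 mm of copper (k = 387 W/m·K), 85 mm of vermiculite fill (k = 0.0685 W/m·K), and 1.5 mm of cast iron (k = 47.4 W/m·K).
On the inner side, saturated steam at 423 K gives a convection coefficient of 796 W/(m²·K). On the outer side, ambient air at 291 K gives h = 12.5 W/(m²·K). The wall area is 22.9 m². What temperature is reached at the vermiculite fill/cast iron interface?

T ≈ 299 K

Model the wall as resistances in series:
R_inner film = 1/(h_i·A) = 1/(796×22.9) = 5.486×10^-5 K/W
R_copper = L/(kA) = 0.0013/(387×22.9) = 1.467×10^-7 K/W
R_vermiculite fill = L/(kA) = 0.085/(0.0685×22.9) = 0.05419 K/W
R_cast iron = L/(kA) = 0.0015/(47.4×22.9) = 1.382×10^-6 K/W
R_outer film = 1/(h_o·A) = 1/(12.5×22.9) = 0.003493 K/W
R_total = 0.05774 K/W;  Q = ΔT/R_total = 132/0.05774 = 2286 W
T_interface = T_inner − Q·ΣR(inner→interface) = 423 − 2290×0.05424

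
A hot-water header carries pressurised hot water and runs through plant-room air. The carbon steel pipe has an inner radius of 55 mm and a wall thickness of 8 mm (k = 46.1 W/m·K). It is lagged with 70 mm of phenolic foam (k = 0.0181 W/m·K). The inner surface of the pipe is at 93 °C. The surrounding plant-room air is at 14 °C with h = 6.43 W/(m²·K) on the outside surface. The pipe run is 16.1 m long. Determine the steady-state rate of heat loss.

Q ≈ 188 W

For a radial system each layer contributes R = ln(r_out/r_in)/(2πkL); films add R = 1/(hA).
R_carbon steel pipe wall = ln(63/55)/(2π×46.1×16.1) = 2.912×10^-5 K/W
R_phenolic foam = ln(133/63)/(2π×0.0181×16.1) = 0.4081 K/W
R_outer film = 1/(h_o·2πr_oL) = 1/(6.43×2π×0.133×16.1) = 0.01156 K/W
R_total = 0.4197 K/W
Q = ΔT/R_total = 79/0.4197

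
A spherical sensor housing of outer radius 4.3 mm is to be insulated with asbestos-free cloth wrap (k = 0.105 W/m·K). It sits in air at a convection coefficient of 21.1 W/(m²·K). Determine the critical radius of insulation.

For a sphere r_cr = 2k/h = 2×0.105/21.1
r_cr = 9.95 mm; since the bare radius (4.3 mm) is below r_cr, adding a thin layer of insulation will *increase* heat loss.

r_cr ≈ 9.95 mm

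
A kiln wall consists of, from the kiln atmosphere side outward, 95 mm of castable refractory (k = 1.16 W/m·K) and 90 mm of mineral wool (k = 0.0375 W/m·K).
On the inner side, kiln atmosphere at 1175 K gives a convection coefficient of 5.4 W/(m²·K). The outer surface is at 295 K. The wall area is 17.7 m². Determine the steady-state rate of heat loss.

Q ≈ 5840 W

Treating each layer as a thermal resistance in series:
R_inner film = 1/(h_i·A) = 1/(5.4×17.7) = 0.01046 K/W
R_castable refractory = L/(kA) = 0.095/(1.16×17.7) = 0.004627 K/W
R_mineral wool = L/(kA) = 0.09/(0.0375×17.7) = 0.1356 K/W
R_total = 0.1507 K/W
Q = ΔT / R_total = 880 / 0.1507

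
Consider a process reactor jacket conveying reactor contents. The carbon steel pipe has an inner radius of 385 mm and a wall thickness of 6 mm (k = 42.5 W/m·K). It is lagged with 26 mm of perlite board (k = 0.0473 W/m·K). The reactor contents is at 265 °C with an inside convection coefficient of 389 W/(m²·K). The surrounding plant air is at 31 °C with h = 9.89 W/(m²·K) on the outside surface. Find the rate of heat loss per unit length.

Cylindrical conduction, so R = ln(r₂/r₁)/(2πkL) per layer, in series:
R_inner film = 1/(h_i·2πr₁L) = 1/(389×2π×0.385×1) = 0.001063 K/W
R_carbon steel pipe wall = ln(391/385)/(2π×42.5×1) = 5.791×10^-5 K/W
R_perlite board = ln(417/391)/(2π×0.0473×1) = 0.2166 K/W
R_outer film = 1/(h_o·2πr_oL) = 1/(9.89×2π×0.417×1) = 0.03859 K/W
R_total = 0.2563 K/W
Q = ΔT/R_total = 234/0.2563

q′ ≈ 913 W/m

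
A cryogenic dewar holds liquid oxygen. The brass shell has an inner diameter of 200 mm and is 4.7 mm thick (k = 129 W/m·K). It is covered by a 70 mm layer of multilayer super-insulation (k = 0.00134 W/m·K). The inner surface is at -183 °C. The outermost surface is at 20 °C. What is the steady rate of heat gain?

Radial (spherical) resistances in series:
R_brass shell = (1/0.1 − 1/0.1047)/(4π×129) = 2.769×10^-4 K/W
R_multilayer super-insulation = (1/0.1047 − 1/0.1747)/(4π×0.00134) = 227.3 K/W
R_total = 227.3 K/W
Q = ΔT/R_total = 203/227.3

Q ≈ 0.893 W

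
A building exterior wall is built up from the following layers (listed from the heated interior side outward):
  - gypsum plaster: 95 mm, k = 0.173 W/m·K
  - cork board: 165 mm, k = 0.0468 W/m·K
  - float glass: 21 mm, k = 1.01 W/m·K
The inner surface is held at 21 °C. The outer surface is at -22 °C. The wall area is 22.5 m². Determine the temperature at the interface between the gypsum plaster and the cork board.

Model the wall as resistances in series:
R_gypsum plaster = L/(kA) = 0.095/(0.173×22.5) = 0.02441 K/W
R_cork board = L/(kA) = 0.165/(0.0468×22.5) = 0.1567 K/W
R_float glass = L/(kA) = 0.021/(1.01×22.5) = 9.241×10^-4 K/W
R_total = 0.182 K/W;  Q = ΔT/R_total = 43/0.182 = 236.2 W
T_interface = T_inner − Q·ΣR(inner→interface) = 21 − 236×0.02441

T ≈ 15.2 °C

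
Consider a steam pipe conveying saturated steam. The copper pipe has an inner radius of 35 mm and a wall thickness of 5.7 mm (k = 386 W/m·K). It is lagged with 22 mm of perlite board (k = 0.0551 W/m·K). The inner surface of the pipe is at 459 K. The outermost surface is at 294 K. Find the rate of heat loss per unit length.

q′ ≈ 132 W/m

For a radial system each layer contributes R = ln(r_out/r_in)/(2πkL); films add R = 1/(hA).
R_copper pipe wall = ln(40.7/35)/(2π×386×1) = 6.221×10^-5 K/W
R_perlite board = ln(62.7/40.7)/(2π×0.0551×1) = 1.248 K/W
R_total = 1.248 K/W
Q = ΔT/R_total = 165/1.248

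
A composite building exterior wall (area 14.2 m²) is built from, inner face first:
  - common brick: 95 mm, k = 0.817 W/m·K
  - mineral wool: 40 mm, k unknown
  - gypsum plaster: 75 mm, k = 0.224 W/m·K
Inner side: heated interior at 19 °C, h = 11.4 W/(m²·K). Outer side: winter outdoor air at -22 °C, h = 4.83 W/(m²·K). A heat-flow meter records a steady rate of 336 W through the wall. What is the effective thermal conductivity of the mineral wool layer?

Treating each layer as a thermal resistance in series:
R_inner film = 1/(h_i·A) = 1/(11.4×14.2) = 0.006177 K/W
R_common brick = L/(kA) = 0.095/(0.817×14.2) = 0.008189 K/W
R_gypsum plaster = L/(kA) = 0.075/(0.224×14.2) = 0.02358 K/W
R_outer film = 1/(h_o·A) = 1/(4.83×14.2) = 0.01458 K/W
Sum of known resistances R_other = 0.05253 K/W
Total R = ΔT/Q = 41/336 = 0.122 K/W
R_mineral wool = R_total − R_other = 0.0695 K/W
k = L/(R·A) = 0.04/(0.0695×14.2)

k ≈ 0.0405 W/(m·K)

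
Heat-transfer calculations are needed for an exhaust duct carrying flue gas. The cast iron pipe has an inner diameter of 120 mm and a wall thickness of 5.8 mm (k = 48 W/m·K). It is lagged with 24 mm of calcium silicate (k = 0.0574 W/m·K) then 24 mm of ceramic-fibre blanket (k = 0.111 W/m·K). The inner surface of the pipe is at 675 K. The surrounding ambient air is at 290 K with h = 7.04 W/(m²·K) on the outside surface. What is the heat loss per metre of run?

Cylindrical conduction, so R = ln(r₂/r₁)/(2πkL) per layer, in series:
R_cast iron pipe wall = ln(65.8/60)/(2π×48×1) = 3.06×10^-4 K/W
R_calcium silicate = ln(89.8/65.8)/(2π×0.0574×1) = 0.8622 K/W
R_ceramic-fibre blanket = ln(113.8/89.8)/(2π×0.111×1) = 0.3396 K/W
R_outer film = 1/(h_o·2πr_oL) = 1/(7.04×2π×0.1138×1) = 0.1987 K/W
R_total = 1.401 K/W
Q = ΔT/R_total = 385/1.401

q′ ≈ 275 W/m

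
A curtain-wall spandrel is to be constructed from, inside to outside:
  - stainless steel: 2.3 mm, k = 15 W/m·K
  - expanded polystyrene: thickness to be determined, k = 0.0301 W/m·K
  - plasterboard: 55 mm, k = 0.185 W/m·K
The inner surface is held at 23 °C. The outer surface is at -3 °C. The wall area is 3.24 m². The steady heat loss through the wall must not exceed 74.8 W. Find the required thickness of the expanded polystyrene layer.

L ≈ 24.9 mm

Treating each layer as a thermal resistance in series:
R_stainless steel = L/(kA) = 0.0023/(15×3.24) = 4.733×10^-5 K/W
R_plasterboard = L/(kA) = 0.055/(0.185×3.24) = 0.09176 K/W
Sum of the known resistances R_other = 0.09181 K/W
Required total resistance R_tot = ΔT/Q_allow = 26/74.8 = 0.3476 K/W
R_expanded polystyrene = R_tot − R_other = 0.2558 K/W
L = R·k·A = 0.2558×0.0301×3.24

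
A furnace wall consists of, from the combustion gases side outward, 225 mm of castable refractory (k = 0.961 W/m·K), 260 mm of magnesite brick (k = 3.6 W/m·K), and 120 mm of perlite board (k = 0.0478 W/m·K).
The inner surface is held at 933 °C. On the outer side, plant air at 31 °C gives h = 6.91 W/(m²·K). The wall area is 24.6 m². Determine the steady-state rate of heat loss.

Using the resistance-network approach (series):
R_castable refractory = L/(kA) = 0.225/(0.961×24.6) = 0.009518 K/W
R_magnesite brick = L/(kA) = 0.26/(3.6×24.6) = 0.002936 K/W
R_perlite board = L/(kA) = 0.12/(0.0478×24.6) = 0.1021 K/W
R_outer film = 1/(h_o·A) = 1/(6.91×24.6) = 0.005883 K/W
R_total = 0.1204 K/W
Q = ΔT / R_total = 902 / 0.1204

Q ≈ 7490 W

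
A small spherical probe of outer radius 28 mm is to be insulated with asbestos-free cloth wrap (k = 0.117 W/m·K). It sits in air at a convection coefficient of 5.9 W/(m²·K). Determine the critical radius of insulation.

r_cr ≈ 39.7 mm

For a sphere r_cr = 2k/h = 2×0.117/5.9
r_cr = 39.7 mm; since the bare radius (28 mm) is below r_cr, adding a thin layer of insulation will *increase* heat loss.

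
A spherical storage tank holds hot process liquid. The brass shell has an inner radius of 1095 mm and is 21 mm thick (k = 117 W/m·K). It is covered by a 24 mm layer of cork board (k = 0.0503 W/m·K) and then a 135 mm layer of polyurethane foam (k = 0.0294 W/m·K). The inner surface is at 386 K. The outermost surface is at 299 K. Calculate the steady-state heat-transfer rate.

Radial (spherical) resistances in series:
R_brass shell = (1/1.095 − 1/1.116)/(4π×117) = 1.169×10^-5 K/W
R_cork board = (1/1.116 − 1/1.14)/(4π×0.0503) = 0.02984 K/W
R_polyurethane foam = (1/1.14 − 1/1.275)/(4π×0.0294) = 0.2514 K/W
R_total = 0.2813 K/W
Q = ΔT/R_total = 87/0.2813

Q ≈ 309 W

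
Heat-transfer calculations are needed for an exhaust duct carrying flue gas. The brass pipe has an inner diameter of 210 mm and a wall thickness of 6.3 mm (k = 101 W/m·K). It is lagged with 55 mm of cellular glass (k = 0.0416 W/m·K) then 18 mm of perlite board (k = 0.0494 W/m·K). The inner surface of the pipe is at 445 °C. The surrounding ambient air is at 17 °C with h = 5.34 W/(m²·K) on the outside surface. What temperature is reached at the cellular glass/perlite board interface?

T ≈ 121 °C

Radial resistances (cylindrical: R_cond = ln(r_o/r_i)/(2πkL), R_conv = 1/(h·2πrL)):
R_brass pipe wall = ln(111.3/105)/(2π×101×1) = 9.182×10^-5 K/W
R_cellular glass = ln(166.3/111.3)/(2π×0.0416×1) = 1.536 K/W
R_perlite board = ln(184.3/166.3)/(2π×0.0494×1) = 0.3311 K/W
R_outer film = 1/(h_o·2πr_oL) = 1/(5.34×2π×0.1843×1) = 0.1617 K/W
R_total = 2.029 K/W
Q = ΔT/R_total = 428/2.029
Q = 211 W/m
T_interface = T_inner − Q·ΣR(inner→interface) = 445 − 211×1.536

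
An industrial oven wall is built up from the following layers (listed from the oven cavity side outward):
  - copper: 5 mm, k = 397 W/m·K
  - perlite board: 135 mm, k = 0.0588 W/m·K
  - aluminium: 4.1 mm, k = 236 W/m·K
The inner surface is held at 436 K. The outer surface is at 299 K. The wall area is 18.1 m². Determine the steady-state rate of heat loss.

Series thermal resistances:
R_copper = L/(kA) = 0.005/(397×18.1) = 6.958×10^-7 K/W
R_perlite board = L/(kA) = 0.135/(0.0588×18.1) = 0.1268 K/W
R_aluminium = L/(kA) = 0.0041/(236×18.1) = 9.598×10^-7 K/W
R_total = 0.1268 K/W
Q = ΔT / R_total = 137 / 0.1268

Q ≈ 1080 W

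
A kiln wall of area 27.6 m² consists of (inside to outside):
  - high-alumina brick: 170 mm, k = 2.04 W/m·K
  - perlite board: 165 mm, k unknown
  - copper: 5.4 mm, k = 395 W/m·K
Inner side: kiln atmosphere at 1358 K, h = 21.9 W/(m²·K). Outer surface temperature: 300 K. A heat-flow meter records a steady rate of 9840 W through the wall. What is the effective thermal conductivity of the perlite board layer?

k ≈ 0.0581 W/(m·K)

Treating each layer as a thermal resistance in series:
R_inner film = 1/(h_i·A) = 1/(21.9×27.6) = 0.001654 K/W
R_high-alumina brick = L/(kA) = 0.17/(2.04×27.6) = 0.003019 K/W
R_copper = L/(kA) = 0.0054/(395×27.6) = 4.953×10^-7 K/W
Sum of known resistances R_other = 0.004674 K/W
Total R = ΔT/Q = 1058/9840 = 0.1075 K/W
R_perlite board = R_total − R_other = 0.1028 K/W
k = L/(R·A) = 0.165/(0.1028×27.6)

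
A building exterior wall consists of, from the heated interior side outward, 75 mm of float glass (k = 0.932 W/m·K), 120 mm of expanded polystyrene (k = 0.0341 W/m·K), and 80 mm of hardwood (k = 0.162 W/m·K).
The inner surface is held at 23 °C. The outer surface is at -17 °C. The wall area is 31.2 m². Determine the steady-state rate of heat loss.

Q ≈ 305 W

Thermal resistances in series:
R_float glass = L/(kA) = 0.075/(0.932×31.2) = 0.002579 K/W
R_expanded polystyrene = L/(kA) = 0.12/(0.0341×31.2) = 0.1128 K/W
R_hardwood = L/(kA) = 0.08/(0.162×31.2) = 0.01583 K/W
R_total = 0.1312 K/W
Q = ΔT / R_total = 40 / 0.1312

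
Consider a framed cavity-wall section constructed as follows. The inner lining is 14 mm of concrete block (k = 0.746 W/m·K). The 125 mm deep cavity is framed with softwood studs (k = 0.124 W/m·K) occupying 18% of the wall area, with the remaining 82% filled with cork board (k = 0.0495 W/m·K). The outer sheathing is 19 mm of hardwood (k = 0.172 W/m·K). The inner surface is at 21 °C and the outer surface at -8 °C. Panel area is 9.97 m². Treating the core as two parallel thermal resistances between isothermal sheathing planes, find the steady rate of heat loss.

Sheathing layers in series; stud and cavity paths in parallel between them.
R_inner = 0.014/(0.746×9.97) = 0.001882 K/W
R_stud  = 0.125/(0.124×0.18×9.97) = 0.5617 K/W
R_cav   = 0.125/(0.0495×0.82×9.97) = 0.3089 K/W
1/R_core = 1/R_stud + 1/R_cav → R_core = 0.1993 K/W
R_outer = 0.019/(0.172×9.97) = 0.01108 K/W
R_total = 0.2123 K/W
Q = ΔT/R_total = 29/0.2123

Q ≈ 137 W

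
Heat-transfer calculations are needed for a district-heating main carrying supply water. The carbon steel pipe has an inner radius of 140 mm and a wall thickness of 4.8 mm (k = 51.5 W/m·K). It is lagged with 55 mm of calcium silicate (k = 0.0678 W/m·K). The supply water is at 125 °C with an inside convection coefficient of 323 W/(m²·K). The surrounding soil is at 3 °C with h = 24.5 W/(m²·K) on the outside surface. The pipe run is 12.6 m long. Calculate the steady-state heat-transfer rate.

Q ≈ 1940 W

Cylindrical conduction, so R = ln(r₂/r₁)/(2πkL) per layer, in series:
R_inner film = 1/(h_i·2πr₁L) = 1/(323×2π×0.14×12.6) = 2.793×10^-4 K/W
R_carbon steel pipe wall = ln(144.8/140)/(2π×51.5×12.6) = 8.268×10^-6 K/W
R_calcium silicate = ln(199.8/144.8)/(2π×0.0678×12.6) = 0.05998 K/W
R_outer film = 1/(h_o·2πr_oL) = 1/(24.5×2π×0.1998×12.6) = 0.00258 K/W
R_total = 0.06285 K/W
Q = ΔT/R_total = 122/0.06285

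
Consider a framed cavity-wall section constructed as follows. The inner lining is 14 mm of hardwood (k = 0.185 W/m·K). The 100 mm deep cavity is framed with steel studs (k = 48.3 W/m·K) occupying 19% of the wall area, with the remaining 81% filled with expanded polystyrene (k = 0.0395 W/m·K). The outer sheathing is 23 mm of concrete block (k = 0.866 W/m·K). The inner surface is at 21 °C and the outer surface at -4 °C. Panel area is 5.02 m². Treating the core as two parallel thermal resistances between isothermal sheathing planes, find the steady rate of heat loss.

Sheathing layers in series; stud and cavity paths in parallel between them.
R_inner = 0.014/(0.185×5.02) = 0.01507 K/W
R_stud  = 0.1/(48.3×0.19×5.02) = 0.002171 K/W
R_cav   = 0.1/(0.0395×0.81×5.02) = 0.6226 K/W
1/R_core = 1/R_stud + 1/R_cav → R_core = 0.002163 K/W
R_outer = 0.023/(0.866×5.02) = 0.005291 K/W
R_total = 0.02253 K/W
Q = ΔT/R_total = 25/0.02253

Q ≈ 1110 W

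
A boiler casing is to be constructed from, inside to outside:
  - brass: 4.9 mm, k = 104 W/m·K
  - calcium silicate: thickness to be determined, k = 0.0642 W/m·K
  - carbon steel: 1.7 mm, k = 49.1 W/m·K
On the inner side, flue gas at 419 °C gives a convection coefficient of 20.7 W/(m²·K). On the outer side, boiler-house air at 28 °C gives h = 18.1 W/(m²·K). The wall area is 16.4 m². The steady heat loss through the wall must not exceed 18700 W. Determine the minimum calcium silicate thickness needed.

Model the wall as resistances in series:
R_inner film = 1/(h_i·A) = 1/(20.7×16.4) = 0.002946 K/W
R_brass = L/(kA) = 0.0049/(104×16.4) = 2.873×10^-6 K/W
R_carbon steel = L/(kA) = 0.0017/(49.1×16.4) = 2.111×10^-6 K/W
R_outer film = 1/(h_o·A) = 1/(18.1×16.4) = 0.003369 K/W
Sum of the known resistances R_other = 0.006319 K/W
Required total resistance R_tot = ΔT/Q_allow = 391/18700 = 0.02091 K/W
R_calcium silicate = R_tot − R_other = 0.01459 K/W
L = R·k·A = 0.01459×0.0642×16.4

L ≈ 15.4 mm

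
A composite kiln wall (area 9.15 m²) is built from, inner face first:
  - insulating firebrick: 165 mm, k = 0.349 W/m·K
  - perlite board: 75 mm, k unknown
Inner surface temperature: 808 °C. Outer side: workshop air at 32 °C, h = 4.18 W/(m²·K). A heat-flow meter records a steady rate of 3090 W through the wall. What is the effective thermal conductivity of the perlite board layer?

k ≈ 0.0473 W/(m·K)

Treating each layer as a thermal resistance in series:
R_insulating firebrick = L/(kA) = 0.165/(0.349×9.15) = 0.05167 K/W
R_outer film = 1/(h_o·A) = 1/(4.18×9.15) = 0.02615 K/W
Sum of known resistances R_other = 0.07782 K/W
Total R = ΔT/Q = 776/3090 = 0.2511 K/W
R_perlite board = R_total − R_other = 0.1733 K/W
k = L/(R·A) = 0.075/(0.1733×9.15)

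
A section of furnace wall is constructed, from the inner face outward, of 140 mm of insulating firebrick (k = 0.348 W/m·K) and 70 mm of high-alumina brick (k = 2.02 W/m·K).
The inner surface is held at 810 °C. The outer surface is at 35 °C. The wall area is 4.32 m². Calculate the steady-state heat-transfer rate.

Q ≈ 7660 W

Thermal resistances in series:
R_insulating firebrick = L/(kA) = 0.14/(0.348×4.32) = 0.09312 K/W
R_high-alumina brick = L/(kA) = 0.07/(2.02×4.32) = 0.008022 K/W
R_total = 0.1011 K/W
Q = ΔT / R_total = 775 / 0.1011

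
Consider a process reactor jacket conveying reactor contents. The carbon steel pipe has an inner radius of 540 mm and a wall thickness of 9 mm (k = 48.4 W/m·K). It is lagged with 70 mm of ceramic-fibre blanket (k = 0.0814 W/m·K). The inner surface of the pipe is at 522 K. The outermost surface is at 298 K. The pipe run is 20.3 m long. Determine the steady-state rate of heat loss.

Q ≈ 19400 W

For a radial system each layer contributes R = ln(r_out/r_in)/(2πkL); films add R = 1/(hA).
R_carbon steel pipe wall = ln(549/540)/(2π×48.4×20.3) = 2.678×10^-6 K/W
R_ceramic-fibre blanket = ln(619/549)/(2π×0.0814×20.3) = 0.01156 K/W
R_total = 0.01156 K/W
Q = ΔT/R_total = 224/0.01156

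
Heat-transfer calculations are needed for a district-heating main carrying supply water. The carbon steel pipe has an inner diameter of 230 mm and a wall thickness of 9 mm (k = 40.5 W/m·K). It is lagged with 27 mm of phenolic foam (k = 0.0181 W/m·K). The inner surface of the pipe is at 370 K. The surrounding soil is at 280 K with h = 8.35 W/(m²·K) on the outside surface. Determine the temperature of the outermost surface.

For a radial system each layer contributes R = ln(r_out/r_in)/(2πkL); films add R = 1/(hA).
R_carbon steel pipe wall = ln(124/115)/(2π×40.5×1) = 2.961×10^-4 K/W
R_phenolic foam = ln(151/124)/(2π×0.0181×1) = 1.732 K/W
R_outer film = 1/(h_o·2πr_oL) = 1/(8.35×2π×0.151×1) = 0.1262 K/W
R_total = 1.859 K/W
Q = ΔT/R_total = 90/1.859
Q = 48.4 W/m
T_interface = T_inner − Q·ΣR(inner→interface) = 370 − 48.4×1.733

T ≈ 286 K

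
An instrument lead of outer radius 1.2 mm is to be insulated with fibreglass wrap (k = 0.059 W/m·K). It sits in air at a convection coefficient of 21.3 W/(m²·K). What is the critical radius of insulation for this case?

r_cr ≈ 2.77 mm

For a cylinder r_cr = k/h = 0.059/21.3
r_cr = 2.77 mm; since the bare radius (1.2 mm) is below r_cr, adding a thin layer of insulation will *increase* heat loss.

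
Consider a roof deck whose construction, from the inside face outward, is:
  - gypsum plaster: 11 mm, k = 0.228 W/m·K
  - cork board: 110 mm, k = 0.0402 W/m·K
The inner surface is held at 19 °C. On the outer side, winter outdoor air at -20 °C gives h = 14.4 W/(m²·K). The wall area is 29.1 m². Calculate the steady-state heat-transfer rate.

Q ≈ 398 W

Model the wall as resistances in series:
R_gypsum plaster = L/(kA) = 0.011/(0.228×29.1) = 0.001658 K/W
R_cork board = L/(kA) = 0.11/(0.0402×29.1) = 0.09403 K/W
R_outer film = 1/(h_o·A) = 1/(14.4×29.1) = 0.002386 K/W
R_total = 0.09808 K/W
Q = ΔT / R_total = 39 / 0.09808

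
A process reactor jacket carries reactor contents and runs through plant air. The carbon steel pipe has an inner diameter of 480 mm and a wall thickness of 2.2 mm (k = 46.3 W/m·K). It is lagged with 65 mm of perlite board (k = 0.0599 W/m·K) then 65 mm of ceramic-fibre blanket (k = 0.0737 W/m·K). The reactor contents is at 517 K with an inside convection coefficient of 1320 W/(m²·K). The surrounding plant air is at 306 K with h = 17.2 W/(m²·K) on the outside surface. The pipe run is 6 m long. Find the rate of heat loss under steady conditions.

Q ≈ 1180 W

Radial resistances (cylindrical: R_cond = ln(r_o/r_i)/(2πkL), R_conv = 1/(h·2πrL)):
R_inner film = 1/(h_i·2πr₁L) = 1/(1320×2π×0.24×6) = 8.373×10^-5 K/W
R_carbon steel pipe wall = ln(242.2/240)/(2π×46.3×6) = 5.228×10^-6 K/W
R_perlite board = ln(307.2/242.2)/(2π×0.0599×6) = 0.1053 K/W
R_ceramic-fibre blanket = ln(372.2/307.2)/(2π×0.0737×6) = 0.06908 K/W
R_outer film = 1/(h_o·2πr_oL) = 1/(17.2×2π×0.3722×6) = 0.004143 K/W
R_total = 0.1786 K/W
Q = ΔT/R_total = 211/0.1786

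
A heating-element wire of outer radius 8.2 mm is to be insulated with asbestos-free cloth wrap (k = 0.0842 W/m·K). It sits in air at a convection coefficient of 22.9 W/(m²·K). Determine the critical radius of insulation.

r_cr ≈ 3.68 mm

For a cylinder r_cr = k/h = 0.0842/22.9
r_cr = 3.68 mm; since the bare radius (8.2 mm) is above r_cr, any added insulation will reduce heat loss.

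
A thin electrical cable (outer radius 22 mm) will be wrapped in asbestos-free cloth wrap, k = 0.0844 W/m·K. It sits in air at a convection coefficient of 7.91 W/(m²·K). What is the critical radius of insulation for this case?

For a cylinder r_cr = k/h = 0.0844/7.91
r_cr = 10.7 mm; since the bare radius (22 mm) is above r_cr, any added insulation will reduce heat loss.

r_cr ≈ 10.7 mm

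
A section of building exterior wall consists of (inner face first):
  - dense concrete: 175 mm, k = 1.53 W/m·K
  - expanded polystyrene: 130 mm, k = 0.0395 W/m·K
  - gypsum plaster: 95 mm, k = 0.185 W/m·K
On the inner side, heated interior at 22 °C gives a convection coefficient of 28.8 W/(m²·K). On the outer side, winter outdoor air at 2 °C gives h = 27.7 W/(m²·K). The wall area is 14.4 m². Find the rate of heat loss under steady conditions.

Q ≈ 72.2 W

Series thermal resistances:
R_inner film = 1/(h_i·A) = 1/(28.8×14.4) = 0.002411 K/W
R_dense concrete = L/(kA) = 0.175/(1.53×14.4) = 0.007943 K/W
R_expanded polystyrene = L/(kA) = 0.13/(0.0395×14.4) = 0.2286 K/W
R_gypsum plaster = L/(kA) = 0.095/(0.185×14.4) = 0.03566 K/W
R_outer film = 1/(h_o·A) = 1/(27.7×14.4) = 0.002507 K/W
R_total = 0.2771 K/W
Q = ΔT / R_total = 20 / 0.2771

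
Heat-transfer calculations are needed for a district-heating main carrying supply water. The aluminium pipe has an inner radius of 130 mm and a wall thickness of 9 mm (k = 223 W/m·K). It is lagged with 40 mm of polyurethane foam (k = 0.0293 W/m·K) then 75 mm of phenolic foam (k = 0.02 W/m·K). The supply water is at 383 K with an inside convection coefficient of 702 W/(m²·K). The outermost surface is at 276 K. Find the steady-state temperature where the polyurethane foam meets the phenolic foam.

T ≈ 348 K

Radial resistances (cylindrical: R_cond = ln(r_o/r_i)/(2πkL), R_conv = 1/(h·2πrL)):
R_inner film = 1/(h_i·2πr₁L) = 1/(702×2π×0.13×1) = 0.001744 K/W
R_aluminium pipe wall = ln(139/130)/(2π×223×1) = 4.777×10^-5 K/W
R_polyurethane foam = ln(179/139)/(2π×0.0293×1) = 1.374 K/W
R_phenolic foam = ln(254/179)/(2π×0.02×1) = 2.785 K/W
R_total = 4.16 K/W
Q = ΔT/R_total = 107/4.16
Q = 25.7 W/m
T_interface = T_inner − Q·ΣR(inner→interface) = 383 − 25.7×1.376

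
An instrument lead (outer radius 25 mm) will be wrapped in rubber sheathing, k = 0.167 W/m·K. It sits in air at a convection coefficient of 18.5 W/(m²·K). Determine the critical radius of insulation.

For a cylinder r_cr = k/h = 0.167/18.5
r_cr = 9.03 mm; since the bare radius (25 mm) is above r_cr, any added insulation will reduce heat loss.

r_cr ≈ 9.03 mm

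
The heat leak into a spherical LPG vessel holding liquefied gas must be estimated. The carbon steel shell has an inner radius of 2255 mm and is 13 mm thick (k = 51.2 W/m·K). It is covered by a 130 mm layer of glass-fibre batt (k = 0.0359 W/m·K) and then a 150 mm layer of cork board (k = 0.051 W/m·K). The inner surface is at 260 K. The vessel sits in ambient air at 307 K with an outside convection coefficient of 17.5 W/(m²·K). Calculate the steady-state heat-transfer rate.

Q ≈ 511 W

For a spherical shell R = (1/r₁ − 1/r₂)/(4πk); film R = 1/(h·4πr²). In series:
R_carbon steel shell = (1/2.255 − 1/2.268)/(4π×51.2) = 3.951×10^-6 K/W
R_glass-fibre batt = (1/2.268 − 1/2.398)/(4π×0.0359) = 0.05298 K/W
R_cork board = (1/2.398 − 1/2.548)/(4π×0.051) = 0.03831 K/W
R_outer film = 1/(h·4πr_o²) = 1/(17.5×4π×2.548²) = 7.004×10^-4 K/W
R_total = 0.09199 K/W
Q = ΔT/R_total = 47/0.09199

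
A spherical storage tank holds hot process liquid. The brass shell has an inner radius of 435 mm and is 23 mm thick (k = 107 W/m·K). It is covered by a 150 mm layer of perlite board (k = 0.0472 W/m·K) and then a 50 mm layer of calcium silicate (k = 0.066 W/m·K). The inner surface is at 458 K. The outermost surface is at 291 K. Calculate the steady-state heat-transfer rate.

Q ≈ 158 W

For a spherical shell R = (1/r₁ − 1/r₂)/(4πk); film R = 1/(h·4πr²). In series:
R_brass shell = (1/0.435 − 1/0.458)/(4π×107) = 8.586×10^-5 K/W
R_perlite board = (1/0.458 − 1/0.608)/(4π×0.0472) = 0.9082 K/W
R_calcium silicate = (1/0.608 − 1/0.658)/(4π×0.066) = 0.1507 K/W
R_total = 1.059 K/W
Q = ΔT/R_total = 167/1.059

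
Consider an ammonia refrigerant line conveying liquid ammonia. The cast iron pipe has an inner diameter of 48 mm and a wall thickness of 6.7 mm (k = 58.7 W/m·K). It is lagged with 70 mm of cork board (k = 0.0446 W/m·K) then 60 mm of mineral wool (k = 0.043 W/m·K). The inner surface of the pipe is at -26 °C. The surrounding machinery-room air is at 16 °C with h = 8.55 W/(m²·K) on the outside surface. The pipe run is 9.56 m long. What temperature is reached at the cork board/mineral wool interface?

For a radial system each layer contributes R = ln(r_out/r_in)/(2πkL); films add R = 1/(hA).
R_cast iron pipe wall = ln(30.7/24)/(2π×58.7×9.56) = 6.983×10^-5 K/W
R_cork board = ln(100.7/30.7)/(2π×0.0446×9.56) = 0.4434 K/W
R_mineral wool = ln(160.7/100.7)/(2π×0.043×9.56) = 0.181 K/W
R_outer film = 1/(h_o·2πr_oL) = 1/(8.55×2π×0.1607×9.56) = 0.01212 K/W
R_total = 0.6365 K/W
Q = ΔT/R_total = 42/0.6365
Q = 66 W
T_interface = T_inner + Q·ΣR(inner→interface) = -26 + 66×0.4435

T ≈ 3.26 °C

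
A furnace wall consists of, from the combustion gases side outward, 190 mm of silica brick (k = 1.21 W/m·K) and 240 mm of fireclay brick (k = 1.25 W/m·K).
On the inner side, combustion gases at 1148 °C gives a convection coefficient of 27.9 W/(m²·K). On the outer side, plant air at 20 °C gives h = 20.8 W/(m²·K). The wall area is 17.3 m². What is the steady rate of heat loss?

Series thermal resistances:
R_inner film = 1/(h_i·A) = 1/(27.9×17.3) = 0.002072 K/W
R_silica brick = L/(kA) = 0.19/(1.21×17.3) = 0.009077 K/W
R_fireclay brick = L/(kA) = 0.24/(1.25×17.3) = 0.0111 K/W
R_outer film = 1/(h_o·A) = 1/(20.8×17.3) = 0.002779 K/W
R_total = 0.02503 K/W
Q = ΔT / R_total = 1128 / 0.02503

Q ≈ 45100 W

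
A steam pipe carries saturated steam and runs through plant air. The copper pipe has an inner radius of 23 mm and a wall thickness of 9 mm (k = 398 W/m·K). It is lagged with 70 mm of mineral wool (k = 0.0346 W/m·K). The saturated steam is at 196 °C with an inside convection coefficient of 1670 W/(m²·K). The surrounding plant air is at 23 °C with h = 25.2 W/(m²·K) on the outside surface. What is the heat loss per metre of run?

q′ ≈ 32 W/m

Treating each annulus and film as a series resistance:
R_inner film = 1/(h_i·2πr₁L) = 1/(1670×2π×0.023×1) = 0.004144 K/W
R_copper pipe wall = ln(32/23)/(2π×398×1) = 1.321×10^-4 K/W
R_mineral wool = ln(102/32)/(2π×0.0346×1) = 5.332 K/W
R_outer film = 1/(h_o·2πr_oL) = 1/(25.2×2π×0.102×1) = 0.06192 K/W
R_total = 5.399 K/W
Q = ΔT/R_total = 173/5.399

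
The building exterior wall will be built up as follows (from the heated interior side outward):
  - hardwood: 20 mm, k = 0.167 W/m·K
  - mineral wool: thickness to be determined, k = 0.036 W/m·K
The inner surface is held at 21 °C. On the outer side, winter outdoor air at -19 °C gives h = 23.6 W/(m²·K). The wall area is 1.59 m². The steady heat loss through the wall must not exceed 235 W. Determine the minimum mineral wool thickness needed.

L ≈ 3.91 mm

Using the resistance-network approach (series):
R_hardwood = L/(kA) = 0.02/(0.167×1.59) = 0.07532 K/W
R_outer film = 1/(h_o·A) = 1/(23.6×1.59) = 0.02665 K/W
Sum of the known resistances R_other = 0.102 K/W
Required total resistance R_tot = ΔT/Q_allow = 40/235 = 0.1702 K/W
R_mineral wool = R_tot − R_other = 0.06824 K/W
L = R·k·A = 0.06824×0.036×1.59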